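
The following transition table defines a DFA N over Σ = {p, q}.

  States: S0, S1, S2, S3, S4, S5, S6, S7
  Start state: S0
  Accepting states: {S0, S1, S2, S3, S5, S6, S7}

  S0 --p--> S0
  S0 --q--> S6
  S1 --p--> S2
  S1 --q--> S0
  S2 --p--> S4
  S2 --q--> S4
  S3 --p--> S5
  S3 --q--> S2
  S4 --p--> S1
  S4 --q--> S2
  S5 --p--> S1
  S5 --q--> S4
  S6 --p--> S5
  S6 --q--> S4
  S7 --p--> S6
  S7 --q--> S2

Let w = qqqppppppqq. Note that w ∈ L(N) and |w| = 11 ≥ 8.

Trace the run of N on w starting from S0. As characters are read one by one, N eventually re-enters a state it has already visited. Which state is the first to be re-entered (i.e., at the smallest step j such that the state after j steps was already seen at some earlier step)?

Run of N on w = q q q p p p p p p q q:
  step 0: S0  (start)
  step 1: S6  (read q: S0→S6)
  step 2: S4  (read q: S6→S4)
  step 3: S2  (read q: S4→S2)
  step 4: S4  (read p: S2→S4)   ← first repeat (S4 seen earlier)
  step 5: S1  (read p: S4→S1)
  step 6: S2  (read p: S1→S2)
  step 7: S4  (read p: S2→S4)
  step 8: S1  (read p: S4→S1)
  step 9: S2  (read p: S1→S2)
  step 10: S4  (read q: S2→S4)
  step 11: S2  (read q: S4→S2)

The earliest repeat is at step j = 4: N is in S4, which it already visited at step i = 2.
The DFA has 8 states, so the proof of the pumping lemma guarantees a repeated state among the first 8+1 visited; the segment between the two visits is the pumpable y.

S4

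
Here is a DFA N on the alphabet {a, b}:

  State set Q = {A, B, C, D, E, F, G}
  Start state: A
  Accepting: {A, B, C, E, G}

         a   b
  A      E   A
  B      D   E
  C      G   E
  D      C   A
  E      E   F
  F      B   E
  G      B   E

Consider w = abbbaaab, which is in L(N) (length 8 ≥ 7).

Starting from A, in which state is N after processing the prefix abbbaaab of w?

E

Run of N on the first 8 characters of w = a b b b a a a b:
  step 0: A  (start)
  step 1: E  (read a: A→E)
  step 2: F  (read b: E→F)
  step 3: E  (read b: F→E)
  step 4: F  (read b: E→F)
  step 5: B  (read a: F→B)
  step 6: D  (read a: B→D)
  step 7: C  (read a: D→C)
  step 8: E  (read b: C→E)

After reading 8 characters, N is in state E.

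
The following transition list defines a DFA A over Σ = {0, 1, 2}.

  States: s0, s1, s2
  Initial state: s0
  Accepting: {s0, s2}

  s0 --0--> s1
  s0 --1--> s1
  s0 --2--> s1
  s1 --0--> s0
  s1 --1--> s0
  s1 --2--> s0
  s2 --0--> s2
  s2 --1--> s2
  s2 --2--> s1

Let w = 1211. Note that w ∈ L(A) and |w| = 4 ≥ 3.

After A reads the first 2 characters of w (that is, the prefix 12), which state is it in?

s0

Run of A on the first 2 characters of w = 1 2:
  step 0: s0  (start)
  step 1: s1  (read 1: s0→s1)
  step 2: s0  (read 2: s1→s0)

After reading 2 characters, A is in state s0.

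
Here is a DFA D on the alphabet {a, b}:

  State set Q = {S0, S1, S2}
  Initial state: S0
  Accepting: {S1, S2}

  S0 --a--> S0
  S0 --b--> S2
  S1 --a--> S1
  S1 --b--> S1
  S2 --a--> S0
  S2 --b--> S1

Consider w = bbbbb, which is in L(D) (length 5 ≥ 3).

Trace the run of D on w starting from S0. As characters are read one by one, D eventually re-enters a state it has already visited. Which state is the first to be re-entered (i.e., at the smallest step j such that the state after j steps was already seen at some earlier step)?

State sequence: S0 -b-> S2 -b-> S1 -b-> S1 -b-> S1 -b-> S1
First repeat at step 3: S1 was already visited.

The earliest repeat is at step j = 3: D is in S1, which it already visited at step i = 2.
With |Q| = 3, pigeonhole forces a state repeat no later than step 3; the substring read between the first and second visits to that state can be pumped.

S1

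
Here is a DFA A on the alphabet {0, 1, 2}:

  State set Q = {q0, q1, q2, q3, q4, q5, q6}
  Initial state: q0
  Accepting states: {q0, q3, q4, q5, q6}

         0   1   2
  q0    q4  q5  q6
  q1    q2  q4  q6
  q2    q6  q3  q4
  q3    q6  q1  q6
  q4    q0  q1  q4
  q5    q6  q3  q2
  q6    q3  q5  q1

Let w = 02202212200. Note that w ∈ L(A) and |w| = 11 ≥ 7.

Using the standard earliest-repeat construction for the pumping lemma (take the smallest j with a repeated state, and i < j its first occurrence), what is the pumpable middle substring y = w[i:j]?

State sequence: q0 -0-> q4 -2-> q4 -2-> q4 -0-> q0 -2-> q6 -2-> q1 -1-> q4 -2-> q4 -2-> q4 -0-> q0 -0-> q4
First repeat at step 2: q4 was already visited.

So i = 1, j = 2, giving x = w[0:1] = 0, y = w[1:2] = 2, z = w[2:11] = 202212200.
Check: |xy| = 2 ≤ 7 and |y| = 1 ≥ 1. Reading y takes A from q4 back to q4, so every xyⁱz is accepted.
Since A has 7 states, any run of length ≥ 7 visits 7+1 states, so by pigeonhole some state repeats within the first 7 steps — that repeat gives the pumpable loop.

2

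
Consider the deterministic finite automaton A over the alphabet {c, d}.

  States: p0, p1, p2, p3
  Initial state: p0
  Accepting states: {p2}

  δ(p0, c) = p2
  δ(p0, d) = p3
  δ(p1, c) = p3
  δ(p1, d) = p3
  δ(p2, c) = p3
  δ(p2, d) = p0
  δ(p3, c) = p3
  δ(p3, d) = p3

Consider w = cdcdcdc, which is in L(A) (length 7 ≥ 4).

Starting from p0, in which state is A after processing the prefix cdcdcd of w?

State sequence: p0 -c-> p2 -d-> p0 -c-> p2 -d-> p0 -c-> p2 -d-> p0

After reading 6 characters, A is in state p0.

p0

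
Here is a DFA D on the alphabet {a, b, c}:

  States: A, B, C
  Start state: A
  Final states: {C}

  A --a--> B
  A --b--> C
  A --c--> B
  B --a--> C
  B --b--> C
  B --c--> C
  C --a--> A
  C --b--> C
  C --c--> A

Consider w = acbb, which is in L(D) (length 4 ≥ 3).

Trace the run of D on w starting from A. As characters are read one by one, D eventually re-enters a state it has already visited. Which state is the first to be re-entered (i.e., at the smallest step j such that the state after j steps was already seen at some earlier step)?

C

State sequence: A -a-> B -c-> C -b-> C -b-> C
First repeat at step 3: C was already visited.

The earliest repeat is at step j = 3: D is in C, which it already visited at step i = 2.
Pumping length from the standard proof: p = 3 (the number of states). The repeated state found above gives |xy| = j ≤ 3 and |y| = j − i ≥ 1.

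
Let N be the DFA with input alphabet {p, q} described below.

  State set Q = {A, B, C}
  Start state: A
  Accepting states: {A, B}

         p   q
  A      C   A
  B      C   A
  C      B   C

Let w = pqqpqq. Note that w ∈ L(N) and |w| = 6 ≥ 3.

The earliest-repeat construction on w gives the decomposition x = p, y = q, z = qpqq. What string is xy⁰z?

xy⁰z = xz = p·qpqq = pqpqq.
Reading y = q takes N from C back to C, so after x the machine is still in C, and z then leads to the accepting state A. Hence pqpqq ∈ L(N).

pqpqq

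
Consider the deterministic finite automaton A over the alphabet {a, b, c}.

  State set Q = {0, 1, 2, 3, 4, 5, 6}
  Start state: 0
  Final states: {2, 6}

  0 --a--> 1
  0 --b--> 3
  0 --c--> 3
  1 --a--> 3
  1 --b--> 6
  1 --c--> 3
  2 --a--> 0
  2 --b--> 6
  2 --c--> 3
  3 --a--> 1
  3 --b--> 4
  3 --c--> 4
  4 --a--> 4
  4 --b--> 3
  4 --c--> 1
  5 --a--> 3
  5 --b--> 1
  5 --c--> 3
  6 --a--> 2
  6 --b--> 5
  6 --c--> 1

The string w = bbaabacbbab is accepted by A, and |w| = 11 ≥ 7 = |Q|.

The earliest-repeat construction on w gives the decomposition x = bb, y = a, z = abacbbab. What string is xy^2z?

xy^2z = bb·a·a·abacbbab = bbaaabacbbab.
Reading y = a takes A from 4 back to 4, so after x·y·y the machine is still in 4, and z then leads to the accepting state 6. Hence bbaaabacbbab ∈ L(A).

bbaaabacbbab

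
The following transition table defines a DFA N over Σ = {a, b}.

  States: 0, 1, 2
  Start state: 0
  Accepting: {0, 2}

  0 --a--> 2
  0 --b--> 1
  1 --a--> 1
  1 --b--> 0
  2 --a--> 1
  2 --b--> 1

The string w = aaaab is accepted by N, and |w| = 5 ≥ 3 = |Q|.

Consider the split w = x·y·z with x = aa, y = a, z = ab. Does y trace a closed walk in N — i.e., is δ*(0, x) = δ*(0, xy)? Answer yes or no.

yes

State sequence: 0 -a-> 2 -a-> 1 -a-> 1

After x (step 2): 1. After xy (step 3): 1.
They match, so y = a drives N around a cycle from 1 back to itself; pumping y any number of times keeps N in 1 before reading z, and xyⁱz ∈ L(N) for every i ≥ 0.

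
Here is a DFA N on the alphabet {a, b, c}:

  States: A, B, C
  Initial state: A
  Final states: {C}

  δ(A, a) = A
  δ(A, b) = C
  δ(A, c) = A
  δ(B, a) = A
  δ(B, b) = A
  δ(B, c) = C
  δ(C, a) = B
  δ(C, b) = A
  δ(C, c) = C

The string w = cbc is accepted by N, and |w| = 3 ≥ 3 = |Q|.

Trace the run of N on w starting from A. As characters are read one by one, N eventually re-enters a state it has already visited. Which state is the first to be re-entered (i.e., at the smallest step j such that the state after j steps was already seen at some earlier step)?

State sequence: A -c-> A -b-> C -c-> C
First repeat at step 1: A was already visited.

The earliest repeat is at step j = 1: N is in A, which it already visited at step i = 0.
Since N has 3 states, any run of length ≥ 3 visits 3+1 states, so by pigeonhole some state repeats within the first 3 steps — that repeat gives the pumpable loop.

A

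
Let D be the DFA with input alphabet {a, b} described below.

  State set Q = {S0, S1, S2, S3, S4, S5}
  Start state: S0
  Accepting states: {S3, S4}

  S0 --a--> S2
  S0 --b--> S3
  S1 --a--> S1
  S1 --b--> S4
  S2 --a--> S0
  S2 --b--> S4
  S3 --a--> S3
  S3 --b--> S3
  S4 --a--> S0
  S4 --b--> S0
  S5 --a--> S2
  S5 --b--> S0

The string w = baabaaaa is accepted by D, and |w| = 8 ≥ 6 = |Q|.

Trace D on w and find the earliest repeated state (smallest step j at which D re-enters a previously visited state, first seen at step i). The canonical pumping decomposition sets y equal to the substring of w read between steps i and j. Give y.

a

State sequence: S0 -b-> S3 -a-> S3 -a-> S3 -b-> S3 -a-> S3 -a-> S3 -a-> S3 -a-> S3
First repeat at step 2: S3 was already visited.

So i = 1, j = 2, giving x = w[0:1] = b, y = w[1:2] = a, z = w[2:8] = abaaaa.
Check: |xy| = 2 ≤ 6 and |y| = 1 ≥ 1. Reading y takes D from S3 back to S3, so every xyⁱz is accepted.
Pumping length from the standard proof: p = 6 (the number of states). The repeated state found above gives |xy| = j ≤ 6 and |y| = j − i ≥ 1.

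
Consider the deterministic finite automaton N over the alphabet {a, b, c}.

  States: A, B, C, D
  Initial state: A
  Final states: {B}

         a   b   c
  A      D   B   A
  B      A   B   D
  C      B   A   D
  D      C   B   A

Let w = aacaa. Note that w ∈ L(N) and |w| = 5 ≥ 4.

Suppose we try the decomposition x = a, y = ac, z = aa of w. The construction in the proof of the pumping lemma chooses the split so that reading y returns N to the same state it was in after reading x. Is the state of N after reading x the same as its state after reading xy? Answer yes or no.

State sequence: A -a-> D -a-> C -c-> D

After x (step 1): D. After xy (step 3): D.
They match, so y = ac drives N around a cycle from D back to itself; pumping y any number of times keeps N in D before reading z, and xyⁱz ∈ L(N) for every i ≥ 0.

yes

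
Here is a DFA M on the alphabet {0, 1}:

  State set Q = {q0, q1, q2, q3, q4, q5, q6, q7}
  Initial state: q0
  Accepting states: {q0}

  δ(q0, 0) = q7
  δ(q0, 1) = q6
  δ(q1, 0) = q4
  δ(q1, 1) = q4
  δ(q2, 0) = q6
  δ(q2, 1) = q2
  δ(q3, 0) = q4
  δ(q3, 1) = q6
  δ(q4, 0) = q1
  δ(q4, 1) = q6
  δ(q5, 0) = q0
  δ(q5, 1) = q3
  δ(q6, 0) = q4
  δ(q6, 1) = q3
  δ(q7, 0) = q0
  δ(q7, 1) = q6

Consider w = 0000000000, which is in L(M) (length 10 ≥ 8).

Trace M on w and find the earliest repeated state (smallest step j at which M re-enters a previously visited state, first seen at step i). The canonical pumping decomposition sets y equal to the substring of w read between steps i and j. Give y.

Run of M on w = 0 0 0 0 0 0 0 0 0 0:
  step 0: q0  (start)
  step 1: q7  (read 0: q0→q7)
  step 2: q0  (read 0: q7→q0)   ← first repeat (q0 seen earlier)
  step 3: q7  (read 0: q0→q7)
  step 4: q0  (read 0: q7→q0)
  step 5: q7  (read 0: q0→q7)
  step 6: q0  (read 0: q7→q0)
  step 7: q7  (read 0: q0→q7)
  step 8: q0  (read 0: q7→q0)
  step 9: q7  (read 0: q0→q7)
  step 10: q0  (read 0: q7→q0)

So i = 0, j = 2, giving x = w[0:0] = ε, y = w[0:2] = 00, z = w[2:10] = 00000000.
Check: |xy| = 2 ≤ 8 and |y| = 2 ≥ 1. Reading y takes M from q0 back to q0, so every xyⁱz is accepted.

00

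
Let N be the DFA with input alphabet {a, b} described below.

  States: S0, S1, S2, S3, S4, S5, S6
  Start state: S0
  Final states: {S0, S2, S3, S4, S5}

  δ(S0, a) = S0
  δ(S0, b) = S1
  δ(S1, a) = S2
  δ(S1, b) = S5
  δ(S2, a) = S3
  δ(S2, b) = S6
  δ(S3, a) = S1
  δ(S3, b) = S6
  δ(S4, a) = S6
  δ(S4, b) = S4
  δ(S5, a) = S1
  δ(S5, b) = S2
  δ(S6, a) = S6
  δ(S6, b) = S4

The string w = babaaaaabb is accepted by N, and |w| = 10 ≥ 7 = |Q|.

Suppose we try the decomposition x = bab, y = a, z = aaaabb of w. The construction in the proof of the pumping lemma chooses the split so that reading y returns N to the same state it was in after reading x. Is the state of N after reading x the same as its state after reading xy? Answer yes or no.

yes

Run of N on the first 4 characters of w = b a b a:
  step 0: S0  (start)
  step 1: S1  (read b: S0→S1)
  step 2: S2  (read a: S1→S2)
  step 3: S6  (read b: S2→S6)
  step 4: S6  (read a: S6→S6)

After x (step 3): S6. After xy (step 4): S6.
They match, so y = a drives N around a cycle from S6 back to itself; pumping y any number of times keeps N in S6 before reading z, and xyⁱz ∈ L(N) for every i ≥ 0.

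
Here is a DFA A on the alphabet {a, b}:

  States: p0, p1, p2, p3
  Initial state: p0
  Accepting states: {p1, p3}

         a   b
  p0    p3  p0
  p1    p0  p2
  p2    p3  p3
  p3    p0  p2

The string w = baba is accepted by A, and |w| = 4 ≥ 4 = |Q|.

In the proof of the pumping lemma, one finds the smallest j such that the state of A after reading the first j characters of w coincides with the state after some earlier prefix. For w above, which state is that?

Run of A on w = b a b a:
  step 0: p0  (start)
  step 1: p0  (read b: p0→p0)   ← first repeat (p0 seen earlier)
  step 2: p3  (read a: p0→p3)
  step 3: p2  (read b: p3→p2)
  step 4: p3  (read a: p2→p3)

The earliest repeat is at step j = 1: A is in p0, which it already visited at step i = 0.
With |Q| = 4, pigeonhole forces a state repeat no later than step 4; the substring read between the first and second visits to that state can be pumped.

p0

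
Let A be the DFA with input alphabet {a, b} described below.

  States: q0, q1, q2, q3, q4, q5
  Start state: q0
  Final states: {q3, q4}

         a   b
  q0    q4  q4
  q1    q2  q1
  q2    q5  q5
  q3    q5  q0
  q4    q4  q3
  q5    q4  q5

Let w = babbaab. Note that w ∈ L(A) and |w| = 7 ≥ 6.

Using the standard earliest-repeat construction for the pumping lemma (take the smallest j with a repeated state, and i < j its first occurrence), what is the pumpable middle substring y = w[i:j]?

a

Run of A on w = b a b b a a b:
  step 0: q0  (start)
  step 1: q4  (read b: q0→q4)
  step 2: q4  (read a: q4→q4)   ← first repeat (q4 seen earlier)
  step 3: q3  (read b: q4→q3)
  step 4: q0  (read b: q3→q0)
  step 5: q4  (read a: q0→q4)
  step 6: q4  (read a: q4→q4)
  step 7: q3  (read b: q4→q3)

So i = 1, j = 2, giving x = w[0:1] = b, y = w[1:2] = a, z = w[2:7] = bbaab.
Check: |xy| = 2 ≤ 6 and |y| = 1 ≥ 1. Reading y takes A from q4 back to q4, so every xyⁱz is accepted.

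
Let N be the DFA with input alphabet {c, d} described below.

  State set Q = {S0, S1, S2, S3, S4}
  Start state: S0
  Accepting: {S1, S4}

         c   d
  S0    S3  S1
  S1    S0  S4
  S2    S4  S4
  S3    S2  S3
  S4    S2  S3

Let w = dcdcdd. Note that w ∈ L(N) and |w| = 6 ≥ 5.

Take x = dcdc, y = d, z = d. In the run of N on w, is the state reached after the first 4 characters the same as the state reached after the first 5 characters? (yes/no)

State sequence: S0 -d-> S1 -c-> S0 -d-> S1 -c-> S0 -d-> S1

After x (step 4): S0. After xy (step 5): S1.
They differ (S0 ≠ S1), so y is not a cycle from the state after x; this split is not the one the pumping-lemma construction produces, and pumping y need not keep the string in L(N).

no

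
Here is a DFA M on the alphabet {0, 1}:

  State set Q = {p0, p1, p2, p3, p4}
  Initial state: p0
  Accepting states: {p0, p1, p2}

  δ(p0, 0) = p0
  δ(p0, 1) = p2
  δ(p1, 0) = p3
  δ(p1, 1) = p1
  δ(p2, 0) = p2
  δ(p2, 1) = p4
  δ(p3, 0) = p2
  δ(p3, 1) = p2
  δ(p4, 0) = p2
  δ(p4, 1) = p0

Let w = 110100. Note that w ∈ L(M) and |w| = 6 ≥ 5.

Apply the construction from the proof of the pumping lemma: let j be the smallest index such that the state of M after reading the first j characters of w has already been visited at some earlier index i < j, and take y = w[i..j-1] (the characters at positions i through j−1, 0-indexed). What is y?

Run of M on w = 1 1 0 1 0 0:
  step 0: p0  (start)
  step 1: p2  (read 1: p0→p2)
  step 2: p4  (read 1: p2→p4)
  step 3: p2  (read 0: p4→p2)   ← first repeat (p2 seen earlier)
  step 4: p4  (read 1: p2→p4)
  step 5: p2  (read 0: p4→p2)
  step 6: p2  (read 0: p2→p2)

So i = 1, j = 3, giving x = w[0:1] = 1, y = w[1:3] = 10, z = w[3:6] = 100.
Check: |xy| = 3 ≤ 5 and |y| = 2 ≥ 1. Reading y takes M from p2 back to p2, so every xyⁱz is accepted.

10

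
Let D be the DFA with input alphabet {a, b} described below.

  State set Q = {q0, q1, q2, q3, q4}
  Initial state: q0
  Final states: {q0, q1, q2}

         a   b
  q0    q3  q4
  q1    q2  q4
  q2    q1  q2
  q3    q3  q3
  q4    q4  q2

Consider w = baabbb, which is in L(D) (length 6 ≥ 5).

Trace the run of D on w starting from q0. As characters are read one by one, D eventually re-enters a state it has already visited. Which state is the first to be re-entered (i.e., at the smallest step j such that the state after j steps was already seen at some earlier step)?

q4

Run of D on w = b a a b b b:
  step 0: q0  (start)
  step 1: q4  (read b: q0→q4)
  step 2: q4  (read a: q4→q4)   ← first repeat (q4 seen earlier)
  step 3: q4  (read a: q4→q4)
  step 4: q2  (read b: q4→q2)
  step 5: q2  (read b: q2→q2)
  step 6: q2  (read b: q2→q2)

The earliest repeat is at step j = 2: D is in q4, which it already visited at step i = 1.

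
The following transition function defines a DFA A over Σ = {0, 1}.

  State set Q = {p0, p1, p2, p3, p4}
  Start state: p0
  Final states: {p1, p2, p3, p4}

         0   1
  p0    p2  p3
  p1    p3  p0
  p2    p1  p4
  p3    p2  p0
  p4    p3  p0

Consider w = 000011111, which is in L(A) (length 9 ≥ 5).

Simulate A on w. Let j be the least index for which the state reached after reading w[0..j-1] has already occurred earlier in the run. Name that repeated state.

p2

Run of A on w = 0 0 0 0 1 1 1 1 1:
  step 0: p0  (start)
  step 1: p2  (read 0: p0→p2)
  step 2: p1  (read 0: p2→p1)
  step 3: p3  (read 0: p1→p3)
  step 4: p2  (read 0: p3→p2)   ← first repeat (p2 seen earlier)
  step 5: p4  (read 1: p2→p4)
  step 6: p0  (read 1: p4→p0)
  step 7: p3  (read 1: p0→p3)
  step 8: p0  (read 1: p3→p0)
  step 9: p3  (read 1: p0→p3)

The earliest repeat is at step j = 4: A is in p2, which it already visited at step i = 1.
Pumping length from the standard proof: p = 5 (the number of states). The repeated state found above gives |xy| = j ≤ 5 and |y| = j − i ≥ 1.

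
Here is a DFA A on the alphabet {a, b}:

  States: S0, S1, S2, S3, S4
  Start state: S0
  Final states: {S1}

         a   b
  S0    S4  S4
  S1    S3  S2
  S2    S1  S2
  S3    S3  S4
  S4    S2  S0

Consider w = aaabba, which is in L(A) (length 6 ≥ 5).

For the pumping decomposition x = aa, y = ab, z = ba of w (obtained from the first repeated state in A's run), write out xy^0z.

aaba

xy⁰z = xz = aa·ba = aaba.
Reading y = ab takes A from S2 back to S2, so after x the machine is still in S2, and z then leads to the accepting state S1. Hence aaba ∈ L(A).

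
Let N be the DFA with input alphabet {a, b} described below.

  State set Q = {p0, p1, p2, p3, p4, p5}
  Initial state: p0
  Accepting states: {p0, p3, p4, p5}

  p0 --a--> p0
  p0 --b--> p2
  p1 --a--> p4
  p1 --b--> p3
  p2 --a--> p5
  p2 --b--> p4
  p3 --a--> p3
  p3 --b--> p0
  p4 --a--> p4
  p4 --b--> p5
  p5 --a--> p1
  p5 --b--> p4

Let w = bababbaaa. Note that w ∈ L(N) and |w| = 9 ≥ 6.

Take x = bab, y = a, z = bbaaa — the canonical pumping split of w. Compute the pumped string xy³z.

xy^3z = bab·a·a·a·bbaaa = babaaabbaaa.
Reading y = a takes N from p4 back to p4, so after x·y·y·y the machine is still in p4, and z then leads to the accepting state p4. Hence babaaabbaaa ∈ L(N).

babaaabbaaa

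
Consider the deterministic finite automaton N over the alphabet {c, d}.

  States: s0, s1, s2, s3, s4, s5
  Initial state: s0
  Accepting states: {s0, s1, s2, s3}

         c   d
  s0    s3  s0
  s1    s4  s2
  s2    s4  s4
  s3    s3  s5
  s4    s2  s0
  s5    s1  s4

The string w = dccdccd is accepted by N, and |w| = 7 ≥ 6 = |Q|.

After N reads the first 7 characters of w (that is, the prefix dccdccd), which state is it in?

State sequence: s0 -d-> s0 -c-> s3 -c-> s3 -d-> s5 -c-> s1 -c-> s4 -d-> s0

After reading 7 characters, N is in state s0.
(This kind of state-tracing is the core of the pumping-lemma construction: with 6 states, pigeonhole forces a repeat within the first 6 steps.)

s0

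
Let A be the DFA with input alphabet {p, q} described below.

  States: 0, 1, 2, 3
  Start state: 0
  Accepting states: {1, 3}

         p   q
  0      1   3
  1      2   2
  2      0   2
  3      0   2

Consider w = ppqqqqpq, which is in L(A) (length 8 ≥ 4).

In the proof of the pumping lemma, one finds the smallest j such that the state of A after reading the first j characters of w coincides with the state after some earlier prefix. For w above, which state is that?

Run of A on w = p p q q q q p q:
  step 0: 0  (start)
  step 1: 1  (read p: 0→1)
  step 2: 2  (read p: 1→2)
  step 3: 2  (read q: 2→2)   ← first repeat (2 seen earlier)
  step 4: 2  (read q: 2→2)
  step 5: 2  (read q: 2→2)
  step 6: 2  (read q: 2→2)
  step 7: 0  (read p: 2→0)
  step 8: 3  (read q: 0→3)

The earliest repeat is at step j = 3: A is in 2, which it already visited at step i = 2.
Since A has 4 states, any run of length ≥ 4 visits 4+1 states, so by pigeonhole some state repeats within the first 4 steps — that repeat gives the pumpable loop.

2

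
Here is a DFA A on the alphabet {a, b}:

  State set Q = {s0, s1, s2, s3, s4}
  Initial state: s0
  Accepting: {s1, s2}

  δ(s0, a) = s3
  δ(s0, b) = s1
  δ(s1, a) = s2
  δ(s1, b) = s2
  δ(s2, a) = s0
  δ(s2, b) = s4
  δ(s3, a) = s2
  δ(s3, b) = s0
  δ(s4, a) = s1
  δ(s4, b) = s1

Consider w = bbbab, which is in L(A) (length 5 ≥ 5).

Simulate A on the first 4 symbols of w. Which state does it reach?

s1

Run of A on the first 4 characters of w = b b b a:
  step 0: s0  (start)
  step 1: s1  (read b: s0→s1)
  step 2: s2  (read b: s1→s2)
  step 3: s4  (read b: s2→s4)
  step 4: s1  (read a: s4→s1)

After reading 4 characters, A is in state s1.
(This kind of state-tracing is the core of the pumping-lemma construction: with 5 states, pigeonhole forces a repeat within the first 5 steps.)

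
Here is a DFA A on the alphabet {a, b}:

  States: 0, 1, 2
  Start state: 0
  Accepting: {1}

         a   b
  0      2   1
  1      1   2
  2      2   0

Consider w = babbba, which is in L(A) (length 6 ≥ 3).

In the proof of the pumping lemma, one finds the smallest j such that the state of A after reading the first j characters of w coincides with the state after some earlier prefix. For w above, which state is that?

1

State sequence: 0 -b-> 1 -a-> 1 -b-> 2 -b-> 0 -b-> 1 -a-> 1
First repeat at step 2: 1 was already visited.

The earliest repeat is at step j = 2: A is in 1, which it already visited at step i = 1.
With |Q| = 3, pigeonhole forces a state repeat no later than step 3; the substring read between the first and second visits to that state can be pumped.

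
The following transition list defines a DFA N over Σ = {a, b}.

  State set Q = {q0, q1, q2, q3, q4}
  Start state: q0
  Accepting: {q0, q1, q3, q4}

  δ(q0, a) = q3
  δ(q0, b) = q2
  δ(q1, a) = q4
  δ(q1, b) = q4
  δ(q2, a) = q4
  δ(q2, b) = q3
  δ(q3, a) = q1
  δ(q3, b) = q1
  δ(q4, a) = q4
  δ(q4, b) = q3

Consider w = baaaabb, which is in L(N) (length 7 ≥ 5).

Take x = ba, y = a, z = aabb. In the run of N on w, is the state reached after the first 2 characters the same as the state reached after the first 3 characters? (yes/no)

yes

Run of N on the first 3 characters of w = b a a:
  step 0: q0  (start)
  step 1: q2  (read b: q0→q2)
  step 2: q4  (read a: q2→q4)
  step 3: q4  (read a: q4→q4)

After x (step 2): q4. After xy (step 3): q4.
They match, so y = a drives N around a cycle from q4 back to itself; pumping y any number of times keeps N in q4 before reading z, and xyⁱz ∈ L(N) for every i ≥ 0.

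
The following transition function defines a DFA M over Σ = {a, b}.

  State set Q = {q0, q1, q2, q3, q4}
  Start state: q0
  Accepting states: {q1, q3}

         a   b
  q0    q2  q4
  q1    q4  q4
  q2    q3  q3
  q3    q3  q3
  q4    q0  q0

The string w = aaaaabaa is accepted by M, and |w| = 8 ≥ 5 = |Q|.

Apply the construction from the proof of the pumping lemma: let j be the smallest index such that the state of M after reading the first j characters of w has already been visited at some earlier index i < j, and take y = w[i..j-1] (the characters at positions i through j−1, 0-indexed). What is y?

a

Run of M on w = a a a a a b a a:
  step 0: q0  (start)
  step 1: q2  (read a: q0→q2)
  step 2: q3  (read a: q2→q3)
  step 3: q3  (read a: q3→q3)   ← first repeat (q3 seen earlier)
  step 4: q3  (read a: q3→q3)
  step 5: q3  (read a: q3→q3)
  step 6: q3  (read b: q3→q3)
  step 7: q3  (read a: q3→q3)
  step 8: q3  (read a: q3→q3)

So i = 2, j = 3, giving x = w[0:2] = aa, y = w[2:3] = a, z = w[3:8] = aabaa.
Check: |xy| = 3 ≤ 5 and |y| = 1 ≥ 1. Reading y takes M from q3 back to q3, so every xyⁱz is accepted.
With |Q| = 5, pigeonhole forces a state repeat no later than step 5; the substring read between the first and second visits to that state can be pumped.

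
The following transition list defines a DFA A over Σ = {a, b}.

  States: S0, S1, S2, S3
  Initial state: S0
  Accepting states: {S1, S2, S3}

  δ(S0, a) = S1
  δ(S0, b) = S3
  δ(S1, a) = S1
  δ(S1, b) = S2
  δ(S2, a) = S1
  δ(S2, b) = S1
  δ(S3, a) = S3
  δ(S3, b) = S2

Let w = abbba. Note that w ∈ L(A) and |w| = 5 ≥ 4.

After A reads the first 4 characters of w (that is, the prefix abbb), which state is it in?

State sequence: S0 -a-> S1 -b-> S2 -b-> S1 -b-> S2

After reading 4 characters, A is in state S2.
(This kind of state-tracing is the core of the pumping-lemma construction: with 4 states, pigeonhole forces a repeat within the first 4 steps.)

S2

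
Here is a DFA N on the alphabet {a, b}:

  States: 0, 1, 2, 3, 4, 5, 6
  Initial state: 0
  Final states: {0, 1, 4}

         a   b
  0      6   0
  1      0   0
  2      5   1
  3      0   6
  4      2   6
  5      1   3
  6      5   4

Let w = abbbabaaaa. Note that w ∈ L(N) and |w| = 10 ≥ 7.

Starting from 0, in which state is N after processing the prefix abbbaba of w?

State sequence: 0 -a-> 6 -b-> 4 -b-> 6 -b-> 4 -a-> 2 -b-> 1 -a-> 0

After reading 7 characters, N is in state 0.

0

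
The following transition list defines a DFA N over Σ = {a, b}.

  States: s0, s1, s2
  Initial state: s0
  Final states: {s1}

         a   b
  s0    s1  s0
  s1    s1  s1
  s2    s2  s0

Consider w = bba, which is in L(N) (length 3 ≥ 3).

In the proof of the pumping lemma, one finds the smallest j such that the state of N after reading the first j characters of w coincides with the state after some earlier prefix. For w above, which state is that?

s0

State sequence: s0 -b-> s0 -b-> s0 -a-> s1
First repeat at step 1: s0 was already visited.

The earliest repeat is at step j = 1: N is in s0, which it already visited at step i = 0.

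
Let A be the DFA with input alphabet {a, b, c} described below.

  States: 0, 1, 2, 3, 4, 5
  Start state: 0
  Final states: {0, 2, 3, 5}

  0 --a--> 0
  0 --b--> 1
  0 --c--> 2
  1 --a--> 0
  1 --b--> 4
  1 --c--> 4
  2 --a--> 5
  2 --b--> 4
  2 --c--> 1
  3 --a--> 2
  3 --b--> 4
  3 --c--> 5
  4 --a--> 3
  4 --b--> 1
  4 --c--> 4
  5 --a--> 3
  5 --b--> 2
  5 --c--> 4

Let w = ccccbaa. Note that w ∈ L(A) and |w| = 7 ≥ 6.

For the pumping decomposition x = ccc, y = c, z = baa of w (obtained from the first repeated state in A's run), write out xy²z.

cccccbaa

xy^2z = ccc·c·c·baa = cccccbaa.
Reading y = c takes A from 4 back to 4, so after x·y·y the machine is still in 4, and z then leads to the accepting state 0. Hence cccccbaa ∈ L(A).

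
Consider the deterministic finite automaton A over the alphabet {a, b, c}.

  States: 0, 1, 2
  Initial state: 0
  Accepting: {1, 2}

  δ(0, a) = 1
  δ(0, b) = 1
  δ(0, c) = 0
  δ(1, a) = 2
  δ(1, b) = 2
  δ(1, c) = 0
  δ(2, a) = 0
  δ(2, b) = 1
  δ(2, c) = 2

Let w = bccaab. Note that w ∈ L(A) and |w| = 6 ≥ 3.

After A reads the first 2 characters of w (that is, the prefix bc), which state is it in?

State sequence: 0 -b-> 1 -c-> 0

After reading 2 characters, A is in state 0.
(This kind of state-tracing is the core of the pumping-lemma construction: with 3 states, pigeonhole forces a repeat within the first 3 steps.)

0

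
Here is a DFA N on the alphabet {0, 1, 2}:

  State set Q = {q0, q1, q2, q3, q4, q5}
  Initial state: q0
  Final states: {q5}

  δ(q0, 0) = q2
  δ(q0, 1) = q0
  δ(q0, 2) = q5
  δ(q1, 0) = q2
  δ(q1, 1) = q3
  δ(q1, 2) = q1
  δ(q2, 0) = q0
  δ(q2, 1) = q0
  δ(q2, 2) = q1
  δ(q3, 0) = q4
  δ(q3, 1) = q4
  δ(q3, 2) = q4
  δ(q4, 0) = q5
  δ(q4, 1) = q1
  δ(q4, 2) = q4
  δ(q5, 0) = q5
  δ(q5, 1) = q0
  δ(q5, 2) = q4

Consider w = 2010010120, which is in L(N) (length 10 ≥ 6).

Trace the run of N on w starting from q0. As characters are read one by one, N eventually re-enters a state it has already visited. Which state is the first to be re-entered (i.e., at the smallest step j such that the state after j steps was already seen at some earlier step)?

q5

Run of N on w = 2 0 1 0 0 1 0 1 2 0:
  step 0: q0  (start)
  step 1: q5  (read 2: q0→q5)
  step 2: q5  (read 0: q5→q5)   ← first repeat (q5 seen earlier)
  step 3: q0  (read 1: q5→q0)
  step 4: q2  (read 0: q0→q2)
  step 5: q0  (read 0: q2→q0)
  step 6: q0  (read 1: q0→q0)
  step 7: q2  (read 0: q0→q2)
  step 8: q0  (read 1: q2→q0)
  step 9: q5  (read 2: q0→q5)
  step 10: q5  (read 0: q5→q5)

The earliest repeat is at step j = 2: N is in q5, which it already visited at step i = 1.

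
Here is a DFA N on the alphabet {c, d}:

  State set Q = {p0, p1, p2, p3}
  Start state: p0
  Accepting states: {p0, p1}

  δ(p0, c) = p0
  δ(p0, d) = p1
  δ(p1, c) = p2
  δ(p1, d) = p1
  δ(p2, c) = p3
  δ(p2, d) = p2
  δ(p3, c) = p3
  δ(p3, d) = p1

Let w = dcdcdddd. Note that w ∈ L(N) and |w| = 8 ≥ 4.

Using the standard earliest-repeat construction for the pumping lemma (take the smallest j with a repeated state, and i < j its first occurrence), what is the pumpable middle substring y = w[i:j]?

State sequence: p0 -d-> p1 -c-> p2 -d-> p2 -c-> p3 -d-> p1 -d-> p1 -d-> p1 -d-> p1
First repeat at step 3: p2 was already visited.

So i = 2, j = 3, giving x = w[0:2] = dc, y = w[2:3] = d, z = w[3:8] = cdddd.
Check: |xy| = 3 ≤ 4 and |y| = 1 ≥ 1. Reading y takes N from p2 back to p2, so every xyⁱz is accepted.

d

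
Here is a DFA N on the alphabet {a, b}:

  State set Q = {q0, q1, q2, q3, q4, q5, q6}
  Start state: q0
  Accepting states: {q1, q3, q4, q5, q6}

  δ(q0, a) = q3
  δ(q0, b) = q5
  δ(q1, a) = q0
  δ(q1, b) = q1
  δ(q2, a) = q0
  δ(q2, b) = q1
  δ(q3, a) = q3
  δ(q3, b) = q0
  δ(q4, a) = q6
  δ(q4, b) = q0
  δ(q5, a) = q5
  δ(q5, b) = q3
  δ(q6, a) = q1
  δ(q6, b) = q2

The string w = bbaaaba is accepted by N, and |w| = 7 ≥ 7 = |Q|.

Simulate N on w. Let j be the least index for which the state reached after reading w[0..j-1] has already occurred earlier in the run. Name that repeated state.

q3

Run of N on w = b b a a a b a:
  step 0: q0  (start)
  step 1: q5  (read b: q0→q5)
  step 2: q3  (read b: q5→q3)
  step 3: q3  (read a: q3→q3)   ← first repeat (q3 seen earlier)
  step 4: q3  (read a: q3→q3)
  step 5: q3  (read a: q3→q3)
  step 6: q0  (read b: q3→q0)
  step 7: q3  (read a: q0→q3)

The earliest repeat is at step j = 3: N is in q3, which it already visited at step i = 2.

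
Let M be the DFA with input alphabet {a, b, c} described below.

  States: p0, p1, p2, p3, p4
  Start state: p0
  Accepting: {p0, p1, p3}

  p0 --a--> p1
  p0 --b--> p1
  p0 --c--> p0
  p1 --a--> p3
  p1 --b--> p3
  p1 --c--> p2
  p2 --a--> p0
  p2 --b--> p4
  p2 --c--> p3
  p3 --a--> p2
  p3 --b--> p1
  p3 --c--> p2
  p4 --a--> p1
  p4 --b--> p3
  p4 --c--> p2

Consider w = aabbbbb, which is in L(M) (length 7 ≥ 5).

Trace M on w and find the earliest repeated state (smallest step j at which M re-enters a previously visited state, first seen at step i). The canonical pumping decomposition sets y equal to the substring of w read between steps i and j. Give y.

ab

Run of M on w = a a b b b b b:
  step 0: p0  (start)
  step 1: p1  (read a: p0→p1)
  step 2: p3  (read a: p1→p3)
  step 3: p1  (read b: p3→p1)   ← first repeat (p1 seen earlier)
  step 4: p3  (read b: p1→p3)
  step 5: p1  (read b: p3→p1)
  step 6: p3  (read b: p1→p3)
  step 7: p1  (read b: p3→p1)

So i = 1, j = 3, giving x = w[0:1] = a, y = w[1:3] = ab, z = w[3:7] = bbbb.
Check: |xy| = 3 ≤ 5 and |y| = 2 ≥ 1. Reading y takes M from p1 back to p1, so every xyⁱz is accepted.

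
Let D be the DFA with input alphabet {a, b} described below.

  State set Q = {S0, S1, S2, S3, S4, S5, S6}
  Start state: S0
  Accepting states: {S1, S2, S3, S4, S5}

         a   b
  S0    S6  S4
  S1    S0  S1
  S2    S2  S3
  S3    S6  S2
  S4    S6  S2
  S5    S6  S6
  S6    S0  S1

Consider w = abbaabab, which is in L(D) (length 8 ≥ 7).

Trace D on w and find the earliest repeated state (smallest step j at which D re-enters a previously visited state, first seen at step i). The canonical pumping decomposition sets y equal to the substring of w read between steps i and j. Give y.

Run of D on w = a b b a a b a b:
  step 0: S0  (start)
  step 1: S6  (read a: S0→S6)
  step 2: S1  (read b: S6→S1)
  step 3: S1  (read b: S1→S1)   ← first repeat (S1 seen earlier)
  step 4: S0  (read a: S1→S0)
  step 5: S6  (read a: S0→S6)
  step 6: S1  (read b: S6→S1)
  step 7: S0  (read a: S1→S0)
  step 8: S4  (read b: S0→S4)

So i = 2, j = 3, giving x = w[0:2] = ab, y = w[2:3] = b, z = w[3:8] = aabab.
Check: |xy| = 3 ≤ 7 and |y| = 1 ≥ 1. Reading y takes D from S1 back to S1, so every xyⁱz is accepted.

b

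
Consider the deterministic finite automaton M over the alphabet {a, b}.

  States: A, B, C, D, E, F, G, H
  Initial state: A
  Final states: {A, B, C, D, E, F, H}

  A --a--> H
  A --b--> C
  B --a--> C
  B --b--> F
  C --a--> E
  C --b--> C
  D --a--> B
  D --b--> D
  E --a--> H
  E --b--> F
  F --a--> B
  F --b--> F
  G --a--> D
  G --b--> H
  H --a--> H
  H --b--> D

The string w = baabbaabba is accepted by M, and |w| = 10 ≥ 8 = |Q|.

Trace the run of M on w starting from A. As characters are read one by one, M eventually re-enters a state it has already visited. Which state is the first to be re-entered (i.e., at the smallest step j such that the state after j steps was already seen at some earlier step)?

Run of M on w = b a a b b a a b b a:
  step 0: A  (start)
  step 1: C  (read b: A→C)
  step 2: E  (read a: C→E)
  step 3: H  (read a: E→H)
  step 4: D  (read b: H→D)
  step 5: D  (read b: D→D)   ← first repeat (D seen earlier)
  step 6: B  (read a: D→B)
  step 7: C  (read a: B→C)
  step 8: C  (read b: C→C)
  step 9: C  (read b: C→C)
  step 10: E  (read a: C→E)

The earliest repeat is at step j = 5: M is in D, which it already visited at step i = 4.
Pumping length from the standard proof: p = 8 (the number of states). The repeated state found above gives |xy| = j ≤ 8 and |y| = j − i ≥ 1.

D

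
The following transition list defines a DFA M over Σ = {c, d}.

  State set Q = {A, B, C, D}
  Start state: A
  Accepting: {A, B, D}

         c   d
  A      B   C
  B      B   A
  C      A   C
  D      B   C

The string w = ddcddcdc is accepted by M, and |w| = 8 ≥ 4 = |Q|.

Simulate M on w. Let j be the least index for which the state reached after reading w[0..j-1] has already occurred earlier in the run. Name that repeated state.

C

State sequence: A -d-> C -d-> C -c-> A -d-> C -d-> C -c-> A -d-> C -c-> A
First repeat at step 2: C was already visited.

The earliest repeat is at step j = 2: M is in C, which it already visited at step i = 1.
Pumping length from the standard proof: p = 4 (the number of states). The repeated state found above gives |xy| = j ≤ 4 and |y| = j − i ≥ 1.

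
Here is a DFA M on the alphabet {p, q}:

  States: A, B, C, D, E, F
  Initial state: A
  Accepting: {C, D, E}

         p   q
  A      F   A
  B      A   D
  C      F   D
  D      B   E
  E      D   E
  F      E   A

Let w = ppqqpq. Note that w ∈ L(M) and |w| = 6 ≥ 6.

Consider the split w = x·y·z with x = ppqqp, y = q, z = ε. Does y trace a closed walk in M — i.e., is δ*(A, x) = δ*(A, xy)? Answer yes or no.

State sequence: A -p-> F -p-> E -q-> E -q-> E -p-> D -q-> E

After x (step 5): D. After xy (step 6): E.
They differ (D ≠ E), so y is not a cycle from the state after x; this split is not the one the pumping-lemma construction produces, and pumping y need not keep the string in L(M).

no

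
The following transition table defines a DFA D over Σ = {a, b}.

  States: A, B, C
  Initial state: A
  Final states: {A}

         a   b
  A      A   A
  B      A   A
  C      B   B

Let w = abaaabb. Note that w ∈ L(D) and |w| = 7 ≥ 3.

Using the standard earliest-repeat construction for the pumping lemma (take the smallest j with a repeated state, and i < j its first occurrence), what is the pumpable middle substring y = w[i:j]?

Run of D on w = a b a a a b b:
  step 0: A  (start)
  step 1: A  (read a: A→A)   ← first repeat (A seen earlier)
  step 2: A  (read b: A→A)
  step 3: A  (read a: A→A)
  step 4: A  (read a: A→A)
  step 5: A  (read a: A→A)
  step 6: A  (read b: A→A)
  step 7: A  (read b: A→A)

So i = 0, j = 1, giving x = w[0:0] = ε, y = w[0:1] = a, z = w[1:7] = baaabb.
Check: |xy| = 1 ≤ 3 and |y| = 1 ≥ 1. Reading y takes D from A back to A, so every xyⁱz is accepted.
With |Q| = 3, pigeonhole forces a state repeat no later than step 3; the substring read between the first and second visits to that state can be pumped.

a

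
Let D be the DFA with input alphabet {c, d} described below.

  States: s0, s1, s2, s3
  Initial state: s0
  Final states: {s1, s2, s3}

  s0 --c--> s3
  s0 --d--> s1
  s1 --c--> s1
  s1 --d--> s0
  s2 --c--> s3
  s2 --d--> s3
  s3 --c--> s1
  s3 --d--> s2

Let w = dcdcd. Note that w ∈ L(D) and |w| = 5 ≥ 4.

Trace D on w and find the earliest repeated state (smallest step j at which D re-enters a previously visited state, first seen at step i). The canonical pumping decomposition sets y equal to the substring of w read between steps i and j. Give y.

State sequence: s0 -d-> s1 -c-> s1 -d-> s0 -c-> s3 -d-> s2
First repeat at step 2: s1 was already visited.

So i = 1, j = 2, giving x = w[0:1] = d, y = w[1:2] = c, z = w[2:5] = dcd.
Check: |xy| = 2 ≤ 4 and |y| = 1 ≥ 1. Reading y takes D from s1 back to s1, so every xyⁱz is accepted.

c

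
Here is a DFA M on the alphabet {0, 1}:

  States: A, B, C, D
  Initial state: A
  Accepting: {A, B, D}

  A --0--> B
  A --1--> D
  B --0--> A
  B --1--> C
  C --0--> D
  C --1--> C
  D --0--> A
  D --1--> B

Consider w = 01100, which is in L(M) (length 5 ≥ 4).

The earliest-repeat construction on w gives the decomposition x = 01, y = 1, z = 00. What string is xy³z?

0111100

xy^3z = 01·1·1·1·00 = 0111100.
Reading y = 1 takes M from C back to C, so after x·y·y·y the machine is still in C, and z then leads to the accepting state A. Hence 0111100 ∈ L(M).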